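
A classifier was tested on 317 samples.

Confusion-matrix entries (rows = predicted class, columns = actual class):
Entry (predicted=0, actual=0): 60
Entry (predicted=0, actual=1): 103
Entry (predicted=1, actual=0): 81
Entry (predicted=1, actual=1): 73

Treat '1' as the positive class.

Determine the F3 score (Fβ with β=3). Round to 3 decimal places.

0.420

Fβ = (1+β²)·TP / ((1+β²)·TP + β²·FN + FP), with β²=9
= 10·73 / (10·73 + 9·103 + 81) = 0.420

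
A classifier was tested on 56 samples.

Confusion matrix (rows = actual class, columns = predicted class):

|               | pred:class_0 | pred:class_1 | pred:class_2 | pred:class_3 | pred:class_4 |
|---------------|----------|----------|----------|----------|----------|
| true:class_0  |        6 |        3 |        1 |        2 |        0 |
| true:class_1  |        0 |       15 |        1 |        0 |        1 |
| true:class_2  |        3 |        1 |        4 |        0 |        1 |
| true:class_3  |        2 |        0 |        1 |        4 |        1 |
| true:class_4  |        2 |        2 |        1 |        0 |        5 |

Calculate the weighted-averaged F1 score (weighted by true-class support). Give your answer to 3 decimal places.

Per-class F1 score (2·TP/(2·TP+FP+FN)):
  class_0: TP=6, FP=0+3+2+2=7, FN=3+1+2+0=6 → 12/25 = 0.4800
  class_1: TP=15, FP=3+1+0+2=6, FN=0+1+0+1=2 → 30/38 = 0.7895
  class_2: TP=4, FP=1+1+1+1=4, FN=3+1+0+1=5 → 8/17 = 0.4706
  class_3: TP=4, FP=2+0+0+0=2, FN=2+0+1+1=4 → 8/14 = 0.5714
  class_4: TP=5, FP=0+1+1+1=3, FN=2+2+1+0=5 → 10/18 = 0.5556
Weighted-F1 score = Σ (supportᵢ/N)·F1 scoreᵢ with N=56: (12/56)·0.4800 + (17/56)·0.7895 + (9/56)·0.4706 + (8/56)·0.5714 + (10/56)·0.5556 = 0.599

0.599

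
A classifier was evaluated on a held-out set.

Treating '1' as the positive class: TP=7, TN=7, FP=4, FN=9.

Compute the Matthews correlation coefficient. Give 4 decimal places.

0.0739

MCC = (TP·TN − FP·FN) / √((TP+FP)(TP+FN)(TN+FP)(TN+FN))
Numerator = 7·7 − 4·9 = 13
Denominator = √(11·16·11·16) = √30976 = 176.0000
MCC = 13 / 176.0000 = 0.0739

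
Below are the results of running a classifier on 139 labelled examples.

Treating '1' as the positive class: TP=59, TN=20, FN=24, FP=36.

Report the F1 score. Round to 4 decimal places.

Precision = TP/(TP+FP) = 59/95 = 0.6211
Recall = TP/(TP+FN) = 59/83 = 0.7108
F1 = 2·TP/(2·TP+FP+FN) = 118/178 = 0.6629

0.6629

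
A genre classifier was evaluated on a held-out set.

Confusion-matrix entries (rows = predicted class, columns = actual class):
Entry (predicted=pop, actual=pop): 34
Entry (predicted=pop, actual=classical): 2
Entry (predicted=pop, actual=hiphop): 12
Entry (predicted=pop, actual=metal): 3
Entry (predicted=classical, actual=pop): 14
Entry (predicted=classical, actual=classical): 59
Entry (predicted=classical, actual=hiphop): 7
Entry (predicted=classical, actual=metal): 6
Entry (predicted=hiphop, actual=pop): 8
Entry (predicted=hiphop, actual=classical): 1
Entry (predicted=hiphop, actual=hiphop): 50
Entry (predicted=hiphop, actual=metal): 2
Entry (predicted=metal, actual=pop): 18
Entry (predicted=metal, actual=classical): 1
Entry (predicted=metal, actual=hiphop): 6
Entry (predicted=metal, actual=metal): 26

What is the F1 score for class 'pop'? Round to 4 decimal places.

Take TP from the diagonal, FP from the rest of the 'pop' prediction marginal, FN from the rest of the 'pop' actual marginal.
F1 score = 2·TP/(2·TP+FP+FN).
pop: TP=34, FP=2+12+3=17, FN=14+8+18=40 → 68/125 = 0.54400

0.5440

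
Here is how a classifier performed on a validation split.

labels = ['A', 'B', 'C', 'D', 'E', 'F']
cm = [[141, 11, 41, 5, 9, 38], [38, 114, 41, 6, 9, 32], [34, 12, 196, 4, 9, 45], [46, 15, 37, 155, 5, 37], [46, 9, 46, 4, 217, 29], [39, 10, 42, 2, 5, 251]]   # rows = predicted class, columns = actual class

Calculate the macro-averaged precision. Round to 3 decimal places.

0.594

Per-class precision (TP/(TP+FP)):
  A: TP=141, FP=11+41+5+9+38=104 → 141/245 = 0.5755
  B: TP=114, FP=38+41+6+9+32=126 → 114/240 = 0.4750
  C: TP=196, FP=34+12+4+9+45=104 → 196/300 = 0.6533
  D: TP=155, FP=46+15+37+5+37=140 → 155/295 = 0.5254
  E: TP=217, FP=46+9+46+4+29=134 → 217/351 = 0.6182
  F: TP=251, FP=39+10+42+2+5=98 → 251/349 = 0.7192
Macro-precision = mean = (0.5755 + 0.4750 + 0.6533 + 0.5254 + 0.6182 + 0.7192) / 6 = 0.594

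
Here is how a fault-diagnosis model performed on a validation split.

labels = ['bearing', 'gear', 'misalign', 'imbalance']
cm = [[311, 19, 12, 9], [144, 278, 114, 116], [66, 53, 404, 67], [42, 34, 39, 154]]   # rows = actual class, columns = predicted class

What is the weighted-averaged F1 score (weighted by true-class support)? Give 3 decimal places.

Per-class F1 score (2·TP/(2·TP+FP+FN)):
  bearing: TP=311, FP=144+66+42=252, FN=19+12+9=40 → 622/914 = 0.6805
  gear: TP=278, FP=19+53+34=106, FN=144+114+116=374 → 556/1036 = 0.5367
  misalign: TP=404, FP=12+114+39=165, FN=66+53+67=186 → 808/1159 = 0.6972
  imbalance: TP=154, FP=9+116+67=192, FN=42+34+39=115 → 308/615 = 0.5008
Weighted-F1 score = Σ (supportᵢ/N)·F1 scoreᵢ with N=1862: (351/1862)·0.6805 + (652/1862)·0.5367 + (590/1862)·0.6972 + (269/1862)·0.5008 = 0.609

0.609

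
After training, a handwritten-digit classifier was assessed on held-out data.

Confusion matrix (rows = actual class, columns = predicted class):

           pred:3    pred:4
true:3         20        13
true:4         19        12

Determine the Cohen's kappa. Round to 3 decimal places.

Observed agreement pₒ = trace/N = 32/64 = 0.5000
Expected agreement pₑ = Σ (rowᵢ·colᵢ)/N² = (33·39 + 31·25)/64² = 0.5034
κ = (pₒ − pₑ)/(1 − pₑ) = (0.5000 − 0.5034)/(1 − 0.5034) = -0.007

-0.007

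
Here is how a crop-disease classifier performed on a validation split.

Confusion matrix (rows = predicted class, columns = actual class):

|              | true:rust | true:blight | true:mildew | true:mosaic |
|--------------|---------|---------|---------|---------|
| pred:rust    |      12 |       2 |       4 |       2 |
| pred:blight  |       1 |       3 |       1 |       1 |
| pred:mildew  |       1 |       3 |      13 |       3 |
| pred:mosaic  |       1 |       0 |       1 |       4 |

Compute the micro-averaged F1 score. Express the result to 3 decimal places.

0.615

Micro-averaging pools counts across classes: ΣTP=32, ΣFP=20, ΣFN=20.
Micro-F1 score = 2·TP/(2·TP+FP+FN) on pooled counts = 0.615 (equals overall accuracy in single-label multiclass).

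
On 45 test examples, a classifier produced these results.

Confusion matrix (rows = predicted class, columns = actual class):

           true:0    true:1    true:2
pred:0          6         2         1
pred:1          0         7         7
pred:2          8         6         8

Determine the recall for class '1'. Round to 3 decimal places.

One-vs-rest for '1': TP = diagonal; FP = other classes predicted '1'; FN = '1' predicted as other.
recall = TP/(TP+FN).
1: TP=7, FN=2+6=8 → 7/15 = 0.4667

0.467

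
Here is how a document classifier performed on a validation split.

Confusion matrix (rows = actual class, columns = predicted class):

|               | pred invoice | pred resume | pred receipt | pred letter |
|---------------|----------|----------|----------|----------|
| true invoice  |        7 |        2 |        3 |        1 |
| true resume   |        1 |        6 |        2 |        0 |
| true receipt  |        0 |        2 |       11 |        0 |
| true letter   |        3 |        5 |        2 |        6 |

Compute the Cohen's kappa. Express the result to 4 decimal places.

Observed agreement pₒ = trace/N = 30/51 = 0.58824
Expected agreement pₑ = Σ (rowᵢ·colᵢ)/N² = (13·11 + 9·15 + 13·18 + 16·7)/51² = 0.23991
κ = (pₒ − pₑ)/(1 − pₑ) = (0.58824 − 0.23991)/(1 − 0.23991) = 0.4583

0.4583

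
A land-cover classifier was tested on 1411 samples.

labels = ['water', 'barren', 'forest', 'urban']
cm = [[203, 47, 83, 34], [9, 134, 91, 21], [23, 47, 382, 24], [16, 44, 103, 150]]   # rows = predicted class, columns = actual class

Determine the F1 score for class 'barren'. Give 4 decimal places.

0.5085

One-vs-rest for 'barren': TP = diagonal; FP = other classes predicted 'barren'; FN = 'barren' predicted as other.
F1 score = 2·TP/(2·TP+FP+FN).
barren: TP=134, FP=9+91+21=121, FN=47+47+44=138 → 268/527 = 0.50854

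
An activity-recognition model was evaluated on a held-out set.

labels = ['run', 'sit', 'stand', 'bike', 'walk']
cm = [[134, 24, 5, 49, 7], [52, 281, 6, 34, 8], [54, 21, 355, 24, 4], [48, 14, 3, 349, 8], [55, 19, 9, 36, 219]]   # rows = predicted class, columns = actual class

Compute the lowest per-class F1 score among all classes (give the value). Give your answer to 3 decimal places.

Per-class F1 score (2·TP/(2·TP+FP+FN)):
  run: TP=134, FP=24+5+49+7=85, FN=52+54+48+55=209 → 268/562 = 0.4769
  sit: TP=281, FP=52+6+34+8=100, FN=24+21+14+19=78 → 562/740 = 0.7595
  stand: TP=355, FP=54+21+24+4=103, FN=5+6+3+9=23 → 710/836 = 0.8493
  bike: TP=349, FP=48+14+3+8=73, FN=49+34+24+36=143 → 698/914 = 0.7637
  walk: TP=219, FP=55+19+9+36=119, FN=7+8+4+8=27 → 438/584 = 0.7500
Lowest is class 'run' with F1 score = 0.477.

0.477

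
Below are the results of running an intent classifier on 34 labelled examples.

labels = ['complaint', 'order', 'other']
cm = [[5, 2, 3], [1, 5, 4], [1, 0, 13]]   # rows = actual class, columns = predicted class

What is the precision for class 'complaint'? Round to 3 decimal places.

precision = TP/(TP+FP).
complaint: TP=5, FP=1+1=2 → 5/7 = 0.7143

0.714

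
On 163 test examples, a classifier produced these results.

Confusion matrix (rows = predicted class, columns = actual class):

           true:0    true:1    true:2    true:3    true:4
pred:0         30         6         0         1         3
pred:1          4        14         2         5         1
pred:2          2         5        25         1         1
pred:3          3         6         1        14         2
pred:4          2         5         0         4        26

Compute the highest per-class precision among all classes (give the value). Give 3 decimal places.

0.750

Per-class precision (TP/(TP+FP)):
  0: TP=30, FP=6+0+1+3=10 → 30/40 = 0.7500
  1: TP=14, FP=4+2+5+1=12 → 14/26 = 0.5385
  2: TP=25, FP=2+5+1+1=9 → 25/34 = 0.7353
  3: TP=14, FP=3+6+1+2=12 → 14/26 = 0.5385
  4: TP=26, FP=2+5+0+4=11 → 26/37 = 0.7027
Highest is class '0' with precision = 0.750.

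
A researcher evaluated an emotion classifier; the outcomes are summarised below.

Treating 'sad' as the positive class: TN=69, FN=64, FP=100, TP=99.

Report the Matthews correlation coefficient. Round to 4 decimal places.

0.0160

MCC = (TP·TN − FP·FN) / √((TP+FP)(TP+FN)(TN+FP)(TN+FN))
Numerator = 99·69 − 100·64 = 431
Denominator = √(199·163·169·133) = √729086449 = 27001.6009
MCC = 431 / 27001.6009 = 0.0160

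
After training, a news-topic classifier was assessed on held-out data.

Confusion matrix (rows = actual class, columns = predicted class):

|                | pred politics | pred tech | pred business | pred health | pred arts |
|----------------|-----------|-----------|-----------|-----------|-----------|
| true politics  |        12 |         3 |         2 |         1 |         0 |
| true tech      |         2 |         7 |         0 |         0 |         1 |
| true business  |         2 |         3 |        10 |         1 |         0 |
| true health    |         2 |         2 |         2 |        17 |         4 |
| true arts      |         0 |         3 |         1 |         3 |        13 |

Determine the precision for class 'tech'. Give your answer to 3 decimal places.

0.389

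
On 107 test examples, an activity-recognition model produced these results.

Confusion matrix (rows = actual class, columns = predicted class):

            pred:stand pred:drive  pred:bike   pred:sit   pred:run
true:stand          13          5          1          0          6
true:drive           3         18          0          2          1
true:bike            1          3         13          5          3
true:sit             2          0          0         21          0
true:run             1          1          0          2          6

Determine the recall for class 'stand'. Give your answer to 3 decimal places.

Treat 'stand' as positive and all other classes as negative.
recall = TP/(TP+FN).
stand: TP=13, FN=5+1+0+6=12 → 13/25 = 0.5200

0.520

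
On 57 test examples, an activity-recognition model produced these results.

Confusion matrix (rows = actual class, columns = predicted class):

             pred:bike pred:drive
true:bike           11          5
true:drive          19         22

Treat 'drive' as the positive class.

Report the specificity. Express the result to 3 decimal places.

Specificity = TN/(TN+FP) = 11/(11+5) = 0.688

0.688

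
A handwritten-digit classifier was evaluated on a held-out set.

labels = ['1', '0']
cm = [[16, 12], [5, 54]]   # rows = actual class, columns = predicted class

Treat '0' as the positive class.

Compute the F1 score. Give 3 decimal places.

0.864

Precision = TP/(TP+FP) = 54/66 = 0.8182
Recall = TP/(TP+FN) = 54/59 = 0.9153
F1 = 2·TP/(2·TP+FP+FN) = 108/125 = 0.864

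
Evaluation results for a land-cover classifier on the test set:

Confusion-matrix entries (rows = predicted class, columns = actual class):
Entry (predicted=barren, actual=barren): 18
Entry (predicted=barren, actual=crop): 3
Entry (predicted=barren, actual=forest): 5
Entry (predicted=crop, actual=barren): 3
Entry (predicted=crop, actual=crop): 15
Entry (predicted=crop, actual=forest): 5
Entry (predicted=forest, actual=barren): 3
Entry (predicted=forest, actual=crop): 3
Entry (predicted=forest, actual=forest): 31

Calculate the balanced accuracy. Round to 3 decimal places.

0.740

Balanced accuracy = mean of per-class recall.
  barren: recall = 18/24 = 0.7500
  crop: recall = 15/21 = 0.7143
  forest: recall = 31/41 = 0.7561
Mean = (0.7500 + 0.7143 + 0.7561) / 3 = 0.740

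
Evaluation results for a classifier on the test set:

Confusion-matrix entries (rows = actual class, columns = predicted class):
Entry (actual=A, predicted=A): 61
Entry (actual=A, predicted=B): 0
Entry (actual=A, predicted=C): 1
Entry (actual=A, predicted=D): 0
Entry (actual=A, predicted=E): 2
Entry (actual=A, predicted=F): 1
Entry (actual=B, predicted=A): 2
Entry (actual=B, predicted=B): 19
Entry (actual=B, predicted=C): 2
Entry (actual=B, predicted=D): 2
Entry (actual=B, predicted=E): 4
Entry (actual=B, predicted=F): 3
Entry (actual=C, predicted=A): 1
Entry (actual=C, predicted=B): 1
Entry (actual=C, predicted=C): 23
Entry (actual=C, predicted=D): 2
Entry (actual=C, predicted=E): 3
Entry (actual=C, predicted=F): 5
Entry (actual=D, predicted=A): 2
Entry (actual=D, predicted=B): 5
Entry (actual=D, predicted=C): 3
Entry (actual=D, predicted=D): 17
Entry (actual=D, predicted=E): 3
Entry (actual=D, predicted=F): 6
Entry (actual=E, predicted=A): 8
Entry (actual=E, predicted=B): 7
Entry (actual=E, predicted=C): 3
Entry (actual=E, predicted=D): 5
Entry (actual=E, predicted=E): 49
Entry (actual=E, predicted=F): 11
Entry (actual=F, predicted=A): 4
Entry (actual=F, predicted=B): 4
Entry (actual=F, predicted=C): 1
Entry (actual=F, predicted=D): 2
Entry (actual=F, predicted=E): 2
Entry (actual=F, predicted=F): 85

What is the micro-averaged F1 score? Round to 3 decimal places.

Micro-averaging pools counts across classes: ΣTP=254, ΣFP=95, ΣFN=95.
Micro-F1 score = 2·TP/(2·TP+FP+FN) on pooled counts = 0.728 (equals overall accuracy in single-label multiclass).

0.728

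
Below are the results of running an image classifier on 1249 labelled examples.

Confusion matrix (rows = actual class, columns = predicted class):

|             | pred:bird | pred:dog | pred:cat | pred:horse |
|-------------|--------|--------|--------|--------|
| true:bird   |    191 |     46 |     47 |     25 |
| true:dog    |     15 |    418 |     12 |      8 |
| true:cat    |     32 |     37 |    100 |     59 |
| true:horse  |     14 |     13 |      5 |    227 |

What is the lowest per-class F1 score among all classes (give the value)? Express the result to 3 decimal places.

Per-class F1 score (2·TP/(2·TP+FP+FN)):
  bird: TP=191, FP=15+32+14=61, FN=46+47+25=118 → 382/561 = 0.6809
  dog: TP=418, FP=46+37+13=96, FN=15+12+8=35 → 836/967 = 0.8645
  cat: TP=100, FP=47+12+5=64, FN=32+37+59=128 → 200/392 = 0.5102
  horse: TP=227, FP=25+8+59=92, FN=14+13+5=32 → 454/578 = 0.7855
Lowest is class 'cat' with F1 score = 0.510.

0.510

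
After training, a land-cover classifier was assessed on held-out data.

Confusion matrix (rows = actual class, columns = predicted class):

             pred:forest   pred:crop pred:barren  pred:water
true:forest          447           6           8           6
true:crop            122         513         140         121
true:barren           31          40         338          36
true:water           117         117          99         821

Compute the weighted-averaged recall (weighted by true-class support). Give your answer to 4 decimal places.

0.7154

Per-class recall (TP/(TP+FN)):
  forest: TP=447, FN=6+8+6=20 → 447/467 = 0.95717
  crop: TP=513, FN=122+140+121=383 → 513/896 = 0.57254
  barren: TP=338, FN=31+40+36=107 → 338/445 = 0.75955
  water: TP=821, FN=117+117+99=333 → 821/1154 = 0.71144
Weighted-recall = Σ (supportᵢ/N)·recallᵢ with N=2962: (467/2962)·0.95717 + (896/2962)·0.57254 + (445/2962)·0.75955 + (1154/2962)·0.71144 = 0.7154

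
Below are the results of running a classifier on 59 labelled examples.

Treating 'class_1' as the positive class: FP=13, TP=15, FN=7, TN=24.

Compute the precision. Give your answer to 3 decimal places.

0.536

Precision = TP/(TP+FP) = 15/(15+13) = 15/28 = 0.536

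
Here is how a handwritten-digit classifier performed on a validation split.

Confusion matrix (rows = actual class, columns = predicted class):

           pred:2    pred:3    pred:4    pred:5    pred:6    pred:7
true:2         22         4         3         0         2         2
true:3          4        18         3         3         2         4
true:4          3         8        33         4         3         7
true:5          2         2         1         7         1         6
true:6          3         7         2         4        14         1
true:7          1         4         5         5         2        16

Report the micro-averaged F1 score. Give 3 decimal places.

Micro-averaging pools counts across classes: ΣTP=110, ΣFP=98, ΣFN=98.
Micro-F1 score = 2·TP/(2·TP+FP+FN) on pooled counts = 0.529 (equals overall accuracy in single-label multiclass).

0.529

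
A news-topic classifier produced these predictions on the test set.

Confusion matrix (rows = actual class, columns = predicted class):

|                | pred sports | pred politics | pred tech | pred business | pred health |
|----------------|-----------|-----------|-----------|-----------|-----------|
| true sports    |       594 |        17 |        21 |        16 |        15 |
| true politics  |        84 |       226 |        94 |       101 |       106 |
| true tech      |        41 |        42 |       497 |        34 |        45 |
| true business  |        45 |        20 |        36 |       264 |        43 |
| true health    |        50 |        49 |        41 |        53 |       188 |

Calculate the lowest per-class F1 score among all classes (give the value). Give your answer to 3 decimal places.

Per-class F1 score (2·TP/(2·TP+FP+FN)):
  sports: TP=594, FP=84+41+45+50=220, FN=17+21+16+15=69 → 1188/1477 = 0.8043
  politics: TP=226, FP=17+42+20+49=128, FN=84+94+101+106=385 → 452/965 = 0.4684
  tech: TP=497, FP=21+94+36+41=192, FN=41+42+34+45=162 → 994/1348 = 0.7374
  business: TP=264, FP=16+101+34+53=204, FN=45+20+36+43=144 → 528/876 = 0.6027
  health: TP=188, FP=15+106+45+43=209, FN=50+49+41+53=193 → 376/778 = 0.4833
Lowest is class 'politics' with F1 score = 0.468.

0.468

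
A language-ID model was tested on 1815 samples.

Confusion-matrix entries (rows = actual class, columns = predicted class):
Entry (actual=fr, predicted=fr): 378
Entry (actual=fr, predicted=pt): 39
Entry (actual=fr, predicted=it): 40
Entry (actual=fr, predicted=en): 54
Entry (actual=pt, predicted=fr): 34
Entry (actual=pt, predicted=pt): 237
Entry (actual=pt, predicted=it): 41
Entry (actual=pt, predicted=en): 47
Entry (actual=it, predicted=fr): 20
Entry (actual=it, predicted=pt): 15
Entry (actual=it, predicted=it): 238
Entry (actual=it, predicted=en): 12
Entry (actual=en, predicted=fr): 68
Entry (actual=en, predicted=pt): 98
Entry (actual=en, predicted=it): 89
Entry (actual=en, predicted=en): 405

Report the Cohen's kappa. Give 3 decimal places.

Observed agreement pₒ = trace/N = 1258/1815 = 0.6931
Expected agreement pₑ = Σ (rowᵢ·colᵢ)/N² = (511·500 + 359·389 + 285·408 + 660·518)/1815² = 0.2590
κ = (pₒ − pₑ)/(1 − pₑ) = (0.6931 − 0.2590)/(1 − 0.2590) = 0.586

0.586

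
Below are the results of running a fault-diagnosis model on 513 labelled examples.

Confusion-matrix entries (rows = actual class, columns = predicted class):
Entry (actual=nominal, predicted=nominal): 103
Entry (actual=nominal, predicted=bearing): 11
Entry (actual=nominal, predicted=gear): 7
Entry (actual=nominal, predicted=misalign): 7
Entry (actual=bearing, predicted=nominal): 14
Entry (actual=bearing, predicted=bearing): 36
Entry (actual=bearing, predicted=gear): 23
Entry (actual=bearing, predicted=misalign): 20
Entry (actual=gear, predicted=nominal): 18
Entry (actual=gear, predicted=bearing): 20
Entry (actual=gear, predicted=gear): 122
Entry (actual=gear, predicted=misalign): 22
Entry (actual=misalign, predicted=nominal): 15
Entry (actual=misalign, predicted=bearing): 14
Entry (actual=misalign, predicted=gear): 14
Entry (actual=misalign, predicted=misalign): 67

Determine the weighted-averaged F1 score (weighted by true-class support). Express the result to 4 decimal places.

0.6358

Per-class F1 score (2·TP/(2·TP+FP+FN)):
  nominal: TP=103, FP=14+18+15=47, FN=11+7+7=25 → 206/278 = 0.74101
  bearing: TP=36, FP=11+20+14=45, FN=14+23+20=57 → 72/174 = 0.41379
  gear: TP=122, FP=7+23+14=44, FN=18+20+22=60 → 244/348 = 0.70115
  misalign: TP=67, FP=7+20+22=49, FN=15+14+14=43 → 134/226 = 0.59292
Weighted-F1 score = Σ (supportᵢ/N)·F1 scoreᵢ with N=513: (128/513)·0.74101 + (93/513)·0.41379 + (182/513)·0.70115 + (110/513)·0.59292 = 0.6358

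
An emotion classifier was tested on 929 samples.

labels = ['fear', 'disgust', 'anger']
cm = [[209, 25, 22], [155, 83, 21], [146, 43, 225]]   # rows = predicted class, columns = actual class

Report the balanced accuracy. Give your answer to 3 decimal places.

Balanced accuracy = mean of per-class recall.
  fear: recall = 209/510 = 0.4098
  disgust: recall = 83/151 = 0.5497
  anger: recall = 225/268 = 0.8396
Mean = (0.4098 + 0.5497 + 0.8396) / 3 = 0.600

0.600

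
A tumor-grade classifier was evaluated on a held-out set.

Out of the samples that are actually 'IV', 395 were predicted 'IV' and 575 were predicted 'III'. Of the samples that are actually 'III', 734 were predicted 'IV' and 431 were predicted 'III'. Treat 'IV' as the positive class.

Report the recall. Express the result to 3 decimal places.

0.407

Recall = TP/(TP+FN) = 395/(395+575) = 395/970 = 0.407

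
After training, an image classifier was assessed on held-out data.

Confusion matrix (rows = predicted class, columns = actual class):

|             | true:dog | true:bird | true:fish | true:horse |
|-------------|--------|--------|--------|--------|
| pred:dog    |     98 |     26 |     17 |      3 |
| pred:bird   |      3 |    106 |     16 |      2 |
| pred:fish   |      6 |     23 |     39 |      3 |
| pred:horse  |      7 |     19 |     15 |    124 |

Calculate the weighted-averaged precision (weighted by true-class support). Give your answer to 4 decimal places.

0.7294

Per-class precision (TP/(TP+FP)):
  dog: TP=98, FP=26+17+3=46 → 98/144 = 0.68056
  bird: TP=106, FP=3+16+2=21 → 106/127 = 0.83465
  fish: TP=39, FP=6+23+3=32 → 39/71 = 0.54930
  horse: TP=124, FP=7+19+15=41 → 124/165 = 0.75152
Weighted-precision = Σ (supportᵢ/N)·precisionᵢ with N=507: (114/507)·0.68056 + (174/507)·0.83465 + (87/507)·0.54930 + (132/507)·0.75152 = 0.7294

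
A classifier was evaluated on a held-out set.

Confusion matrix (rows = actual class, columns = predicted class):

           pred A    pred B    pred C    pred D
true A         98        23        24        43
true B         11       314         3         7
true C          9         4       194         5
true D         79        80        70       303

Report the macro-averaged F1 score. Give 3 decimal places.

Per-class F1 score (2·TP/(2·TP+FP+FN)):
  A: TP=98, FP=11+9+79=99, FN=23+24+43=90 → 196/385 = 0.5091
  B: TP=314, FP=23+4+80=107, FN=11+3+7=21 → 628/756 = 0.8307
  C: TP=194, FP=24+3+70=97, FN=9+4+5=18 → 388/503 = 0.7714
  D: TP=303, FP=43+7+5=55, FN=79+80+70=229 → 606/890 = 0.6809
Macro-F1 score = mean = (0.5091 + 0.8307 + 0.7714 + 0.6809) / 4 = 0.698

0.698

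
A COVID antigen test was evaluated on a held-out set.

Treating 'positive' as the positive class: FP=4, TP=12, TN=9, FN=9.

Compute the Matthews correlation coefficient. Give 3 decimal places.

MCC = (TP·TN − FP·FN) / √((TP+FP)(TP+FN)(TN+FP)(TN+FN))
Numerator = 12·9 − 4·9 = 72
Denominator = √(16·21·13·18) = √78624 = 280.3997
MCC = 72 / 280.3997 = 0.257

0.257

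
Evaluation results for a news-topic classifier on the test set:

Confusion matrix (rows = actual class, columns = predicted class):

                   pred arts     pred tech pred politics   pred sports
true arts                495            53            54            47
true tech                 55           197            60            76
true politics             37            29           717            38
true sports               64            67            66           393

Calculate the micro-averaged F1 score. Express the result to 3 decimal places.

0.736

Micro-averaging pools counts across classes: ΣTP=1802, ΣFP=646, ΣFN=646.
Micro-F1 score = 2·TP/(2·TP+FP+FN) on pooled counts = 0.736 (equals overall accuracy in single-label multiclass).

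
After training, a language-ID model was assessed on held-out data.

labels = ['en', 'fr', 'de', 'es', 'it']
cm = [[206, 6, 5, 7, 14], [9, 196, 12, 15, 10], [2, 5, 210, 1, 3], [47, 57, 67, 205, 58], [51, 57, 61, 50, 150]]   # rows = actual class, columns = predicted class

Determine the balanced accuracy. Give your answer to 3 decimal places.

0.701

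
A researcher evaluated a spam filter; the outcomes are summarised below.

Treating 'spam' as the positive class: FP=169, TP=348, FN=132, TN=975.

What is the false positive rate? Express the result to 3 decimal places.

0.148

FPR = FP/(FP+TN) = 169/(169+975) = 0.148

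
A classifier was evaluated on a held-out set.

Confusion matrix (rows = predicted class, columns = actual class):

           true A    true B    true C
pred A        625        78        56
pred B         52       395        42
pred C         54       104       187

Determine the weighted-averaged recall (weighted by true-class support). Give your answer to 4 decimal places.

0.7577

Per-class recall (TP/(TP+FN)):
  A: TP=625, FN=52+54=106 → 625/731 = 0.85499
  B: TP=395, FN=78+104=182 → 395/577 = 0.68458
  C: TP=187, FN=56+42=98 → 187/285 = 0.65614
Weighted-recall = Σ (supportᵢ/N)·recallᵢ with N=1593: (731/1593)·0.85499 + (577/1593)·0.68458 + (285/1593)·0.65614 = 0.7577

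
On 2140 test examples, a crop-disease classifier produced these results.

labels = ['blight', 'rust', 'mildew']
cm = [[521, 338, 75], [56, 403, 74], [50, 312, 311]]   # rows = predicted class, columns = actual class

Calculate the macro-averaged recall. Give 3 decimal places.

0.630

Per-class recall (TP/(TP+FN)):
  blight: TP=521, FN=56+50=106 → 521/627 = 0.8309
  rust: TP=403, FN=338+312=650 → 403/1053 = 0.3827
  mildew: TP=311, FN=75+74=149 → 311/460 = 0.6761
Macro-recall = mean = (0.8309 + 0.3827 + 0.6761) / 3 = 0.630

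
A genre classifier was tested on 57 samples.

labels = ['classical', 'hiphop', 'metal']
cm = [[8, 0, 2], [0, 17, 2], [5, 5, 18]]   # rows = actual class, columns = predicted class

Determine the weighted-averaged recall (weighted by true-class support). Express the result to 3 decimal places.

Per-class recall (TP/(TP+FN)):
  classical: TP=8, FN=0+2=2 → 8/10 = 0.8000
  hiphop: TP=17, FN=0+2=2 → 17/19 = 0.8947
  metal: TP=18, FN=5+5=10 → 18/28 = 0.6429
Weighted-recall = Σ (supportᵢ/N)·recallᵢ with N=57: (10/57)·0.8000 + (19/57)·0.8947 + (28/57)·0.6429 = 0.754

0.754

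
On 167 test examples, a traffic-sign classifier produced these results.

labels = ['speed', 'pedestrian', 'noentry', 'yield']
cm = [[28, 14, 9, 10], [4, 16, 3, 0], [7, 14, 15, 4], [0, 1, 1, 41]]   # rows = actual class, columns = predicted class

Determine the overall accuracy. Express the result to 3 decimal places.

Accuracy = trace / total = (28+16+15+41=100) / 167 = 100/167 = 0.599

0.599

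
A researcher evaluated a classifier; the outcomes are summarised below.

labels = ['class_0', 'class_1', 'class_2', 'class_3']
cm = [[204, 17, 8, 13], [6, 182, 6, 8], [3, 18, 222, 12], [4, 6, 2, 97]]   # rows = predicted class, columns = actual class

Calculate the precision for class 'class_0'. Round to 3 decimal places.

0.843

One-vs-rest for 'class_0': TP = diagonal; FP = other classes predicted 'class_0'; FN = 'class_0' predicted as other.
precision = TP/(TP+FP).
class_0: TP=204, FP=17+8+13=38 → 204/242 = 0.8430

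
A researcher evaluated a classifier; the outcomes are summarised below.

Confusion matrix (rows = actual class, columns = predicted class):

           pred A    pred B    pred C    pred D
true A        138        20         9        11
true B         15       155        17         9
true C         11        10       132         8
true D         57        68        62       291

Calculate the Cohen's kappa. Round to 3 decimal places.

0.598

Observed agreement pₒ = trace/N = 716/1013 = 0.7068
Expected agreement pₑ = Σ (rowᵢ·colᵢ)/N² = (178·221 + 196·253 + 161·220 + 478·319)/1013² = 0.2698
κ = (pₒ − pₑ)/(1 − pₑ) = (0.7068 − 0.2698)/(1 − 0.2698) = 0.598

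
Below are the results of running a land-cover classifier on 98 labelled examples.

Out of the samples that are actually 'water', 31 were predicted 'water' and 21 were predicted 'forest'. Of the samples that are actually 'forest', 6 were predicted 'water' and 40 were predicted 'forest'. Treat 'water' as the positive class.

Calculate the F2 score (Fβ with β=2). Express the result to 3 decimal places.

Fβ = (1+β²)·TP / ((1+β²)·TP + β²·FN + FP), with β²=4
= 5·31 / (5·31 + 4·21 + 6) = 0.633

0.633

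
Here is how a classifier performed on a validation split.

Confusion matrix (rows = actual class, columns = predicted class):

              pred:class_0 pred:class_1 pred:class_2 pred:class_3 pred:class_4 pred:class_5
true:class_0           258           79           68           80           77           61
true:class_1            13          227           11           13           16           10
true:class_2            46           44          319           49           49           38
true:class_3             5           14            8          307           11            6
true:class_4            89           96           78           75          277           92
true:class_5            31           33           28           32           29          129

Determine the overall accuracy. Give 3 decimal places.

0.542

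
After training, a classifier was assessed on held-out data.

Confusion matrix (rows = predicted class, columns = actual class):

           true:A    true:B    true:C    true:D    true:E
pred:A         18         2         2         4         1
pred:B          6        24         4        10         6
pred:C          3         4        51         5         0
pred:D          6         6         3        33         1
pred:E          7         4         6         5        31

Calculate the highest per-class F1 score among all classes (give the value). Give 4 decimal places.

0.7907

Per-class F1 score (2·TP/(2·TP+FP+FN)):
  A: TP=18, FP=2+2+4+1=9, FN=6+3+6+7=22 → 36/67 = 0.53731
  B: TP=24, FP=6+4+10+6=26, FN=2+4+6+4=16 → 48/90 = 0.53333
  C: TP=51, FP=3+4+5+0=12, FN=2+4+3+6=15 → 102/129 = 0.79070
  D: TP=33, FP=6+6+3+1=16, FN=4+10+5+5=24 → 66/106 = 0.62264
  E: TP=31, FP=7+4+6+5=22, FN=1+6+0+1=8 → 62/92 = 0.67391
Highest is class 'C' with F1 score = 0.7907.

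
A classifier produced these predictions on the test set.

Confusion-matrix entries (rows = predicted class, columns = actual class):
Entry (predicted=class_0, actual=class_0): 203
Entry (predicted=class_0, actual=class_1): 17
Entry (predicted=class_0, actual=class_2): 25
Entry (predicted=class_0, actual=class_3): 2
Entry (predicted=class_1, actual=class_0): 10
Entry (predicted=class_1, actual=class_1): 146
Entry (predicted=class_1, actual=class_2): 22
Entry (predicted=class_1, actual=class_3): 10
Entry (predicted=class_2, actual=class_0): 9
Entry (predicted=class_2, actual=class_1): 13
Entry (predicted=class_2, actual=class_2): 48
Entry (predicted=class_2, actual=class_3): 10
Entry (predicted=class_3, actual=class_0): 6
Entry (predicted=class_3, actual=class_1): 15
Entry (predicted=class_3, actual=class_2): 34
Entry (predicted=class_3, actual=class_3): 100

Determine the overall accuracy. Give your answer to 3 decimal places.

0.742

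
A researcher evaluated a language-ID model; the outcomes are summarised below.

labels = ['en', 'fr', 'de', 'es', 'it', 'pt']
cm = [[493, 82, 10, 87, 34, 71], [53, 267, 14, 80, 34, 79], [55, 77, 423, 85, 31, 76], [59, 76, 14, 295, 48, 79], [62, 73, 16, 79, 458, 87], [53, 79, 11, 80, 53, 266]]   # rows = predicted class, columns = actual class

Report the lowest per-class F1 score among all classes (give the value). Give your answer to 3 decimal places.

Per-class F1 score (2·TP/(2·TP+FP+FN)):
  en: TP=493, FP=82+10+87+34+71=284, FN=53+55+59+62+53=282 → 986/1552 = 0.6353
  fr: TP=267, FP=53+14+80+34+79=260, FN=82+77+76+73+79=387 → 534/1181 = 0.4522
  de: TP=423, FP=55+77+85+31+76=324, FN=10+14+14+16+11=65 → 846/1235 = 0.6850
  es: TP=295, FP=59+76+14+48+79=276, FN=87+80+85+79+80=411 → 590/1277 = 0.4620
  it: TP=458, FP=62+73+16+79+87=317, FN=34+34+31+48+53=200 → 916/1433 = 0.6392
  pt: TP=266, FP=53+79+11+80+53=276, FN=71+79+76+79+87=392 → 532/1200 = 0.4433
Lowest is class 'pt' with F1 score = 0.443.

0.443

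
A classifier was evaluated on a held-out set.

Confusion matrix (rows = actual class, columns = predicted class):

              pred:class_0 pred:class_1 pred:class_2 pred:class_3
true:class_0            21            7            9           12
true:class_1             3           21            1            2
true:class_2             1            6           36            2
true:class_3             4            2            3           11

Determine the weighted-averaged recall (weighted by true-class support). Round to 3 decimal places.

Per-class recall (TP/(TP+FN)):
  class_0: TP=21, FN=7+9+12=28 → 21/49 = 0.4286
  class_1: TP=21, FN=3+1+2=6 → 21/27 = 0.7778
  class_2: TP=36, FN=1+6+2=9 → 36/45 = 0.8000
  class_3: TP=11, FN=4+2+3=9 → 11/20 = 0.5500
Weighted-recall = Σ (supportᵢ/N)·recallᵢ with N=141: (49/141)·0.4286 + (27/141)·0.7778 + (45/141)·0.8000 + (20/141)·0.5500 = 0.631

0.631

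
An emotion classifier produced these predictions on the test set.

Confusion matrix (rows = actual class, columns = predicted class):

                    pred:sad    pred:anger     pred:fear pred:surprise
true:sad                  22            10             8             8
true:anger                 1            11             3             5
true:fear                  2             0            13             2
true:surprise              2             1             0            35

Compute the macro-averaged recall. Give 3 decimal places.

Per-class recall (TP/(TP+FN)):
  sad: TP=22, FN=10+8+8=26 → 22/48 = 0.4583
  anger: TP=11, FN=1+3+5=9 → 11/20 = 0.5500
  fear: TP=13, FN=2+0+2=4 → 13/17 = 0.7647
  surprise: TP=35, FN=2+1+0=3 → 35/38 = 0.9211
Macro-recall = mean = (0.4583 + 0.5500 + 0.7647 + 0.9211) / 4 = 0.674

0.674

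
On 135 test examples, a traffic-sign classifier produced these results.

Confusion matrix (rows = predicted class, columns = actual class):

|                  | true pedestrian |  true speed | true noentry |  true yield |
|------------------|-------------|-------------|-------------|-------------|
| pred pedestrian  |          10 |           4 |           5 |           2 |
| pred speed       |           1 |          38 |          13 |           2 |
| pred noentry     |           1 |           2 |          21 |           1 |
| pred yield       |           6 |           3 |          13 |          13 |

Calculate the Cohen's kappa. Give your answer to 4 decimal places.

Observed agreement pₒ = trace/N = 82/135 = 0.60741
Expected agreement pₑ = Σ (rowᵢ·colᵢ)/N² = (18·21 + 47·54 + 52·25 + 18·35)/135² = 0.26590
κ = (pₒ − pₑ)/(1 − pₑ) = (0.60741 − 0.26590)/(1 − 0.26590) = 0.4652

0.4652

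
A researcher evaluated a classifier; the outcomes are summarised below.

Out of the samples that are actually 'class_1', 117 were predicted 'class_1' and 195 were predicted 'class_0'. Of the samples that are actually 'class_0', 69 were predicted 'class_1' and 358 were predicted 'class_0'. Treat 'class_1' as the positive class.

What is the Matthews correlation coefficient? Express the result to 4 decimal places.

MCC = (TP·TN − FP·FN) / √((TP+FP)(TP+FN)(TN+FP)(TN+FN))
Numerator = 117·358 − 69·195 = 28431
Denominator = √(186·312·427·553) = √13703154192 = 117060.4724
MCC = 28431 / 117060.4724 = 0.2429

0.2429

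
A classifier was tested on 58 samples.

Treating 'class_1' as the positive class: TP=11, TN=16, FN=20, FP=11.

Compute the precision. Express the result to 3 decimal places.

Precision = TP/(TP+FP) = 11/(11+11) = 11/22 = 0.500

0.500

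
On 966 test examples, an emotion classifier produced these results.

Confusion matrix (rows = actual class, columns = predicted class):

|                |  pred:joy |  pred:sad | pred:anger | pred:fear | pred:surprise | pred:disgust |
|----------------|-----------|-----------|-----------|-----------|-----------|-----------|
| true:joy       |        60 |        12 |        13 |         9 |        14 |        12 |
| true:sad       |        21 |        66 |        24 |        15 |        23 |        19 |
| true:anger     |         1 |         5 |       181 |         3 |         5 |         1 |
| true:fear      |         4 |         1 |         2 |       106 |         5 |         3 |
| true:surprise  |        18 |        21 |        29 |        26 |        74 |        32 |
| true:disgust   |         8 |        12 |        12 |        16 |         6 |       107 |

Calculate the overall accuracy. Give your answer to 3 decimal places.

0.615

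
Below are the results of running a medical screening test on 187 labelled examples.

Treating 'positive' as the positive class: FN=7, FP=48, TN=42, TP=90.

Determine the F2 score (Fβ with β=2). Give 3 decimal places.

0.856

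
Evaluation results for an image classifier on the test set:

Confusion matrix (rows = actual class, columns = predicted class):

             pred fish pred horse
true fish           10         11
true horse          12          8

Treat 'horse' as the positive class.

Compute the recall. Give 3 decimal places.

0.400

Recall = TP/(TP+FN) = 8/(8+12) = 8/20 = 0.400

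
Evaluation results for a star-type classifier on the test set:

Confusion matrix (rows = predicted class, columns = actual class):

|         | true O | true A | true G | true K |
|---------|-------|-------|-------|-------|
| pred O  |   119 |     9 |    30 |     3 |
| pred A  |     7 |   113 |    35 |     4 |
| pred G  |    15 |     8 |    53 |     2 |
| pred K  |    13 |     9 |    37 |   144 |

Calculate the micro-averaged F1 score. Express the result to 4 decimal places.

0.7138

Micro-averaging pools counts across classes: ΣTP=429, ΣFP=172, ΣFN=172.
Micro-F1 score = 2·TP/(2·TP+FP+FN) on pooled counts = 0.7138 (equals overall accuracy in single-label multiclass).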